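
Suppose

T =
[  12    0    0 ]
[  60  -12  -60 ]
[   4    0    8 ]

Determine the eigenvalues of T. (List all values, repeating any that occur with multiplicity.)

The characteristic polynomial is p(s) = det(sI - T).
Expanding along the first row, p(s) = s^3 - 8s^2 - 144s + 1152.
Try s = -12: p(-12) = 0, so -12 is a root.
Factor out (s + 12): p(s) = (s + 12)·(s^2 - 20s + 96).
The quadratic factors as (s - 8)·(s - 12).
Eigenvalues: -12, 8, 12.

-12, 8, 12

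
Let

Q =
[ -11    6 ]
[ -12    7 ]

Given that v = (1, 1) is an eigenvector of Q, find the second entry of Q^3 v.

-125

First find the eigenvalue: Qv = (-5, -5) = -5·(1, 1), so λ = -5.
Then Q^3 v = λ^3·v = (-5)^3·(1, 1) = -125·(1, 1) = (-125, -125).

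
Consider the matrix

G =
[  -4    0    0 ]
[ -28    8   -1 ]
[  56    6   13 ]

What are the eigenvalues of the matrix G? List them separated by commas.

-4, 10, 11

Compute the characteristic polynomial p(t) = det(tI - G).
Expanding the 3×3 determinant: p(t) = t^3 - 17t^2 + 26t + 440.
Try t = -4: p(-4) = 0, so -4 is a root.
Factor out (t + 4): p(t) = (t + 4)·(t^2 - 21t + 110).
The quadratic factors as (t - 10)·(t - 11).
Eigenvalues: -4, 10, 11.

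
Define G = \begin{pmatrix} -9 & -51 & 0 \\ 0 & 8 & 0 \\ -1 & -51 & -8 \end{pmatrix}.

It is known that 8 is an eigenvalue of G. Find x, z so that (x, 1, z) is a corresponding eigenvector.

We need (G - 8I)v = 0.
G - 8I = [[-17, -51, 0], [0, 0, 0], [-1, -51, -16]].
Row 1: (-17)·x + (-51)·1 + (0)·z = 0
Row 2: (0)·x + (0)·1 + (0)·z = 0
Row 3: (-1)·x + (-51)·1 + (-16)·z = 0
Solving gives x = -3, z = -3.
Check: G·(-3, 1, -3) = (-24, 8, -24) = 8·(-3, 1, -3).

-3, -3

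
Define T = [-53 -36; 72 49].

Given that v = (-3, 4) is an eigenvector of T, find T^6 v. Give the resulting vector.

First find the eigenvalue: Tv = (15, -20) = -5·(-3, 4), so λ = -5.
Then T^6 v = λ^6·v = (-5)^6·(-3, 4) = 15625·(-3, 4) = (-46875, 62500).

(-46875, 62500)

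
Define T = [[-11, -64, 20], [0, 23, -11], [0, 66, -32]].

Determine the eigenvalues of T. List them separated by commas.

The characteristic polynomial is p(t) = det(tI - T).
Cofactor expansion gives p(t) = t^3 + 20t^2 + 89t - 110.
Since p(1) = 0, t = 1 is a root.
Dividing by (t - 1) leaves t^2 + 21t + 110.
The quadratic factors as (t + 11)·(t + 10).
Eigenvalues: -11, -10, 1.

-11, -10, 1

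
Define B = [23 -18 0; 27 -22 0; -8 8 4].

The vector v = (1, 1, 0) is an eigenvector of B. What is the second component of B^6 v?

15625

First find the eigenvalue: Bv = (5, 5, 0) = 5·(1, 1, 0), so λ = 5.
Then B^6 v = λ^6·v = 5^6·(1, 1, 0) = 15625·(1, 1, 0) = (15625, 15625, 0).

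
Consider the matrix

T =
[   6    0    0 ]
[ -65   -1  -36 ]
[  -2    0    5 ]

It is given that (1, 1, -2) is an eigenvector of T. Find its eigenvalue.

Compute Tv: T·(1, 1, -2) = (6, 6, -12).
Since Tv = λv, compare component 1: 6 = λ·1, so λ = 6.

6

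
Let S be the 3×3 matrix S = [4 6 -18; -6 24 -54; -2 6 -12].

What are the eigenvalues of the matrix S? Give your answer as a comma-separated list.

The characteristic polynomial is p(λ) = det(λI - S).
Expanding along the first row, p(λ) = λ^3 - 16λ^2 + 84λ - 144.
Rational-root test: λ = 6 gives p(6) = 0.
Dividing by (λ - 6) leaves λ^2 - 10λ + 24.
The quadratic factors as (λ - 4)·(λ - 6).
Eigenvalues: 4, 6, 6.

4, 6, 6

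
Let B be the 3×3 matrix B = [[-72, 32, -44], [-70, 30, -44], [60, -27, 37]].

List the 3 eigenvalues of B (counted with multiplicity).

Compute the characteristic polynomial p(r) = det(rI - B).
Cofactor expansion gives p(r) = r^3 + 5r^2 - 22r - 56.
Rational-root test: r = -7 gives p(-7) = 0.
Dividing by (r + 7) leaves r^2 - 2r - 8.
The quadratic factors as (r + 2)·(r - 4).
Eigenvalues: -7, -2, 4.

-7, -2, 4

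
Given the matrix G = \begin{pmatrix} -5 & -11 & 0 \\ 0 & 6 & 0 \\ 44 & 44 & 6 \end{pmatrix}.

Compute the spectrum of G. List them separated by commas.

-5, 6, 6

Compute the characteristic polynomial p(λ) = det(λI - G).
Expanding along the first row, p(λ) = λ^3 - 7λ^2 - 24λ + 180.
Rational-root test: λ = -5 gives p(-5) = 0.
Factor out (λ + 5): p(λ) = (λ + 5)·(λ^2 - 12λ + 36).
The quadratic factor is (λ - 6)^2.
Eigenvalues: -5, 6, 6.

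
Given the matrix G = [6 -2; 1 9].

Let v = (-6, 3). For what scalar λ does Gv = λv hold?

Compute Gv: G·(-6, 3) = (-42, 21).
Since Gv = λv, compare component 1: -42 = λ·-6, so λ = 7.

7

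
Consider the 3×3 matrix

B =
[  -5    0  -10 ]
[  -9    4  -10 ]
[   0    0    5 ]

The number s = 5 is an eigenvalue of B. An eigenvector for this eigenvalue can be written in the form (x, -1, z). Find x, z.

We need (B - 5I)v = 0.
B - 5I = [[-10, 0, -10], [-9, -1, -10], [0, 0, 0]].
Row 1: (-10)·x + (0)·-1 + (-10)·z = 0
Row 2: (-9)·x + (-1)·-1 + (-10)·z = 0
Row 3: (0)·x + (0)·-1 + (0)·z = 0
Solving gives x = -1, z = 1.
Check: B·(-1, -1, 1) = (-5, -5, 5) = 5·(-1, -1, 1).

-1, 1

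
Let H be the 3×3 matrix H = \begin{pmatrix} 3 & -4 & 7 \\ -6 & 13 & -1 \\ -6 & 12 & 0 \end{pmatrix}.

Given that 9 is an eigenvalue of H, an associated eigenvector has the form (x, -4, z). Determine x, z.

We need (H - 9I)v = 0.
H - 9I = [[-6, -4, 7], [-6, 4, -1], [-6, 12, -9]].
Row 1: (-6)·x + (-4)·-4 + (7)·z = 0
Row 2: (-6)·x + (4)·-4 + (-1)·z = 0
Row 3: (-6)·x + (12)·-4 + (-9)·z = 0
Solving gives x = -2, z = -4.
Check: H·(-2, -4, -4) = (-18, -36, -36) = 9·(-2, -4, -4).

-2, -4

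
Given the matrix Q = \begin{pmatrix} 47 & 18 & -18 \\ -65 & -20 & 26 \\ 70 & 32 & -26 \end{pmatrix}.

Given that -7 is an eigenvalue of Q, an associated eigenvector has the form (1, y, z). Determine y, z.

We need (Q + 7I)v = 0.
Q + 7I = [[54, 18, -18], [-65, -13, 26], [70, 32, -19]].
Row 1: (54)·1 + (18)·y + (-18)·z = 0
Row 2: (-65)·1 + (-13)·y + (26)·z = 0
Row 3: (70)·1 + (32)·y + (-19)·z = 0
Solving gives y = -1, z = 2.
Check: Q·(1, -1, 2) = (-7, 7, -14) = -7·(1, -1, 2).

-1, 2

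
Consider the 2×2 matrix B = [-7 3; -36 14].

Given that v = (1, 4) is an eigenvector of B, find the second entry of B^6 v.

62500

First find the eigenvalue: Bv = (5, 20) = 5·(1, 4), so λ = 5.
Then B^6 v = λ^6·v = 5^6·(1, 4) = 15625·(1, 4) = (15625, 62500).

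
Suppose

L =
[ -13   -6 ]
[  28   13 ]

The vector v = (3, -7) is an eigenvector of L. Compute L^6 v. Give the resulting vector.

First find the eigenvalue: Lv = (3, -7) = 1·(3, -7), so λ = 1.
Then L^6 v = λ^6·v = 1^6·(3, -7) = 1·(3, -7) = (3, -7).

(3, -7)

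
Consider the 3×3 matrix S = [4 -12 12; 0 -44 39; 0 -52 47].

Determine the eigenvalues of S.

Set up det(tI - S) = 0.
Expanding along the first row, p(t) = t^3 - 7t^2 - 28t + 160.
Try t = -5: p(-5) = 0, so -5 is a root.
Factor out (t + 5): p(t) = (t + 5)·(t^2 - 12t + 32).
The quadratic factors as (t - 4)·(t - 8).
Eigenvalues: -5, 4, 8.

-5, 4, 8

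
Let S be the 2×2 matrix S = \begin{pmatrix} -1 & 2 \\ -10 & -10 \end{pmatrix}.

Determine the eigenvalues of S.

-6, -5

det(S - sI) = (-1 - s)(-10 - s) - (2)·(-10) = s^2 + 11s + 30.
This factors as (s + 6)·(s + 5) = 0.
Eigenvalues: -6, -5.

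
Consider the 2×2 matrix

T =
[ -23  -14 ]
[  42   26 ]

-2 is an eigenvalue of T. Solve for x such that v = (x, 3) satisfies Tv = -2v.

-2

We need (T + 2I)v = 0.
T + 2I = [[-21, -14], [42, 28]].
Row 1: (-21)·x + (-14)·3 = 0
Row 2: (42)·x + (28)·3 = 0
Solving gives x = -2.
Check: T·(-2, 3) = (4, -6) = -2·(-2, 3).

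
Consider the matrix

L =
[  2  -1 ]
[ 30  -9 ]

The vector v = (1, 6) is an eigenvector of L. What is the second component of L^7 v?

First find the eigenvalue: Lv = (-4, -24) = -4·(1, 6), so λ = -4.
Then L^7 v = λ^7·v = (-4)^7·(1, 6) = -16384·(1, 6) = (-16384, -98304).

-98304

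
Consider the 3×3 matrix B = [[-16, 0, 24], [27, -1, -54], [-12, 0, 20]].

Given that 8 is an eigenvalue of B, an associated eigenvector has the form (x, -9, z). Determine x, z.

We need (B - 8I)v = 0.
B - 8I = [[-24, 0, 24], [27, -9, -54], [-12, 0, 12]].
Row 1: (-24)·x + (0)·-9 + (24)·z = 0
Row 2: (27)·x + (-9)·-9 + (-54)·z = 0
Row 3: (-12)·x + (0)·-9 + (12)·z = 0
Solving gives x = 3, z = 3.
Check: B·(3, -9, 3) = (24, -72, 24) = 8·(3, -9, 3).

3, 3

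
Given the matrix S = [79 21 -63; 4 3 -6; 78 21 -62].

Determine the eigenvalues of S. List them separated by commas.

1, 9, 10

The characteristic polynomial is p(t) = det(tI - S).
Expanding along the first row, p(t) = t^3 - 20t^2 + 109t - 90.
Try t = 9: p(9) = 0, so 9 is a root.
Dividing by (t - 9) leaves t^2 - 11t + 10.
The quadratic factors as (t - 1)·(t - 10).
Eigenvalues: 1, 9, 10.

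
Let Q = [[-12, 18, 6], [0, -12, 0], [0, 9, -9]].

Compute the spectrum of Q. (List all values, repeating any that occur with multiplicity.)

Compute the characteristic polynomial p(t) = det(tI - Q).
Expanding along the first row, p(t) = t^3 + 33t^2 + 360t + 1296.
Try t = -12: p(-12) = 0, so -12 is a root.
Dividing by (t + 12) leaves t^2 + 21t + 108.
The quadratic factors as (t + 12)·(t + 9).
Eigenvalues: -12, -12, -9.

-12, -12, -9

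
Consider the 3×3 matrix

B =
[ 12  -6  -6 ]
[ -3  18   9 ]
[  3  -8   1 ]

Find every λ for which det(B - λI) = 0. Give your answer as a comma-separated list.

Set up det(tI - B) = 0.
Expanding along the first row, p(t) = t^3 - 31t^2 + 318t - 1080.
Try t = 9: p(9) = 0, so 9 is a root.
Factor out (t - 9): p(t) = (t - 9)·(t^2 - 22t + 120).
The quadratic factors as (t - 10)·(t - 12).
Eigenvalues: 9, 10, 12.

9, 10, 12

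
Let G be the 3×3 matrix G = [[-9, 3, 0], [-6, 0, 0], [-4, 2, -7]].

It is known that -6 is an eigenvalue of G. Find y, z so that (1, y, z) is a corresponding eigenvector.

We need (G + 6I)v = 0.
G + 6I = [[-3, 3, 0], [-6, 6, 0], [-4, 2, -1]].
Row 1: (-3)·1 + (3)·y + (0)·z = 0
Row 2: (-6)·1 + (6)·y + (0)·z = 0
Row 3: (-4)·1 + (2)·y + (-1)·z = 0
Solving gives y = 1, z = -2.
Check: G·(1, 1, -2) = (-6, -6, 12) = -6·(1, 1, -2).

1, -2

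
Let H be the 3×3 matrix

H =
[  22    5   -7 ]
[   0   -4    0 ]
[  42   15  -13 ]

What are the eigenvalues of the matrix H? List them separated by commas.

The characteristic polynomial is p(λ) = det(λI - H).
Expanding the 3×3 determinant: p(λ) = λ^3 - 5λ^2 - 28λ + 32.
Rational-root test: λ = -4 gives p(-4) = 0.
Factor out (λ + 4): p(λ) = (λ + 4)·(λ^2 - 9λ + 8).
The quadratic factors as (λ - 1)·(λ - 8).
Eigenvalues: -4, 1, 8.

-4, 1, 8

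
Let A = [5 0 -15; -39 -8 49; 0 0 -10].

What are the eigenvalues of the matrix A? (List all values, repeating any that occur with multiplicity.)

-10, -8, 5

Compute the characteristic polynomial p(s) = det(sI - A).
Expanding the 3×3 determinant: p(s) = s^3 + 13s^2 - 10s - 400.
Since p(5) = 0, s = 5 is a root.
Dividing by (s - 5) leaves s^2 + 18s + 80.
The quadratic factors as (s + 10)·(s + 8).
Eigenvalues: -10, -8, 5.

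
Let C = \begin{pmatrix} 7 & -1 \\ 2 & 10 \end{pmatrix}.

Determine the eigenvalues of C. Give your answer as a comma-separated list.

det(C - λI) = (7 - λ)(10 - λ) - (-1)·(2) = λ^2 - 17λ + 72.
This factors as (λ - 8)·(λ - 9) = 0.
Eigenvalues: 8, 9.

8, 9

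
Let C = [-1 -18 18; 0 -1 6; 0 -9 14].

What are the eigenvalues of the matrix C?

Set up det(sI - C) = 0.
Cofactor expansion gives p(s) = s^3 - 12s^2 + 27s + 40.
Try s = -1: p(-1) = 0, so -1 is a root.
Factor out (s + 1): p(s) = (s + 1)·(s^2 - 13s + 40).
The quadratic factors as (s - 5)·(s - 8).
Eigenvalues: -1, 5, 8.

-1, 5, 8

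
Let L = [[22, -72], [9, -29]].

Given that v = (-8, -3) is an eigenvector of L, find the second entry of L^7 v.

First find the eigenvalue: Lv = (40, 15) = -5·(-8, -3), so λ = -5.
Then L^7 v = λ^7·v = (-5)^7·(-8, -3) = -78125·(-8, -3) = (625000, 234375).

234375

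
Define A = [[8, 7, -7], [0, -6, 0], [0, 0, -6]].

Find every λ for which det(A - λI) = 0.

-6, -6, 8

A is upper triangular, so its eigenvalues are the diagonal entries.
Diagonal: 8, -6, -6.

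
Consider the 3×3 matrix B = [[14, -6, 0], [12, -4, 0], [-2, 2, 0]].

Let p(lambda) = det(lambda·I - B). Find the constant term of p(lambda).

p(lambda) = lambda^3 - 10·lambda^2 + 16·lambda.
The constant term is 0.

0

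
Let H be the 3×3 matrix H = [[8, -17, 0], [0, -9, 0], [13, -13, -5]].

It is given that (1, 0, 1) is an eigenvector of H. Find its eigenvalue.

Compute Hv: H·(1, 0, 1) = (8, 0, 8).
Since Hv = λv, compare component 1: 8 = λ·1, so λ = 8.

8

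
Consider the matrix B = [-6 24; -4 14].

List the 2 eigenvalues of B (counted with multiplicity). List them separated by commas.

2, 6

det(B - μI) = (-6 - μ)(14 - μ) - (24)·(-4) = μ^2 - 8μ + 12.
This factors as (μ - 2)·(μ - 6) = 0.
Eigenvalues: 2, 6.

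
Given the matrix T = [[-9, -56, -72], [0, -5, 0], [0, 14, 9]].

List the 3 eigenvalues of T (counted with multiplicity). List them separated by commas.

-9, -5, 9

The characteristic polynomial is p(s) = det(sI - T).
Expanding the 3×3 determinant: p(s) = s^3 + 5s^2 - 81s - 405.
Since p(-5) = 0, s = -5 is a root.
Dividing by (s + 5) leaves s^2 - 81.
The quadratic factors as (s + 9)·(s - 9).
Eigenvalues: -9, -5, 9.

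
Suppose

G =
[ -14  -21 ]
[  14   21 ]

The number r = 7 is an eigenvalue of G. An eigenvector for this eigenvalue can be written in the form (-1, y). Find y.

We need (G - 7I)v = 0.
G - 7I = [[-21, -21], [14, 14]].
Row 1: (-21)·-1 + (-21)·y = 0
Row 2: (14)·-1 + (14)·y = 0
Solving gives y = 1.
Check: G·(-1, 1) = (-7, 7) = 7·(-1, 1).

1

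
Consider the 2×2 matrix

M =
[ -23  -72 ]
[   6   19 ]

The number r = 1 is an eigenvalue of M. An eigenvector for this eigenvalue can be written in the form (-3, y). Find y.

1

We need (M - 1I)v = 0.
M - 1I = [[-24, -72], [6, 18]].
Row 1: (-24)·-3 + (-72)·y = 0
Row 2: (6)·-3 + (18)·y = 0
Solving gives y = 1.
Check: M·(-3, 1) = (-3, 1) = 1·(-3, 1).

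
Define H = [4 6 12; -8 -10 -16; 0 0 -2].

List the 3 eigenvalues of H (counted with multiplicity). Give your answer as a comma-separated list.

Compute the characteristic polynomial p(μ) = det(μI - H).
Expanding along the first row, p(μ) = μ^3 + 8μ^2 + 20μ + 16.
Since p(-2) = 0, μ = -2 is a root.
Factor out (μ + 2): p(μ) = (μ + 2)·(μ^2 + 6μ + 8).
The quadratic factors as (μ + 4)·(μ + 2).
Eigenvalues: -4, -2, -2.

-4, -2, -2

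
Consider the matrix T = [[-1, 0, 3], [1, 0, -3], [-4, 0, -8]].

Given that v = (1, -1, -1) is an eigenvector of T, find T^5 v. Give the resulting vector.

(-1024, 1024, 1024)

First find the eigenvalue: Tv = (-4, 4, 4) = -4·(1, -1, -1), so λ = -4.
Then T^5 v = λ^5·v = (-4)^5·(1, -1, -1) = -1024·(1, -1, -1) = (-1024, 1024, 1024).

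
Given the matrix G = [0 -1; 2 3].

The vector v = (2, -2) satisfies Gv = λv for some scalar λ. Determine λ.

1

Compute Gv: G·(2, -2) = (2, -2).
Since Gv = λv, compare component 1: 2 = λ·2, so λ = 1.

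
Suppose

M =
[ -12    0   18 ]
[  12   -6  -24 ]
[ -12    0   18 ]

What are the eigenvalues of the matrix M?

-6, 0, 6

Set up det(λI - M) = 0.
Expanding the 3×3 determinant: p(λ) = λ^3 - 36λ.
Rational-root test: λ = 0 gives p(0) = 0.
Dividing by λ leaves λ^2 - 36.
The quadratic factors as (λ + 6)·(λ - 6).
Eigenvalues: -6, 0, 6.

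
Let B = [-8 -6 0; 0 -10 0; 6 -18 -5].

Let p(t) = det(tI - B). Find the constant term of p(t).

400

p(t) = t^3 + 23t^2 + 170t + 400.
The constant term is 400.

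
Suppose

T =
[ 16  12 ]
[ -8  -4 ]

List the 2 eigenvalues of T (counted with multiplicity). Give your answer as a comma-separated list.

det(T - tI) = (16 - t)(-4 - t) - (12)·(-8) = t^2 - 12t + 32.
This factors as (t - 4)·(t - 8) = 0.
Eigenvalues: 4, 8.

4, 8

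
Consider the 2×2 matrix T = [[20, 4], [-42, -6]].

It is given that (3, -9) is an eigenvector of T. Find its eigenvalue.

Compute Tv: T·(3, -9) = (24, -72).
Since Tv = λv, compare component 1: 24 = λ·3, so λ = 8.

8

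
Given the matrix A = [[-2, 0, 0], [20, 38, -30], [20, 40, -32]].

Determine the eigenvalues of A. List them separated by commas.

-2, -2, 8

The characteristic polynomial is p(λ) = det(λI - A).
Cofactor expansion gives p(λ) = λ^3 - 4λ^2 - 28λ - 32.
Try λ = -2: p(-2) = 0, so -2 is a root.
Dividing by (λ + 2) leaves λ^2 - 6λ - 16.
The quadratic factors as (λ + 2)·(λ - 8).
Eigenvalues: -2, -2, 8.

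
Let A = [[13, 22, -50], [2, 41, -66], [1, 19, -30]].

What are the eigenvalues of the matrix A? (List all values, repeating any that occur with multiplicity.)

3, 10, 11

The characteristic polynomial is p(μ) = det(μI - A).
Expanding along the first row, p(μ) = μ^3 - 24μ^2 + 173μ - 330.
Rational-root test: μ = 10 gives p(10) = 0.
Dividing by (μ - 10) leaves μ^2 - 14μ + 33.
The quadratic factors as (μ - 3)·(μ - 11).
Eigenvalues: 3, 10, 11.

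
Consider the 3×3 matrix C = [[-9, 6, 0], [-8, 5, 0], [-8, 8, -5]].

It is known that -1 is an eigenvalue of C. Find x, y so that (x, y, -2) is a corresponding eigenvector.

-3, -4

We need (C + 1I)v = 0.
C + 1I = [[-8, 6, 0], [-8, 6, 0], [-8, 8, -4]].
Row 1: (-8)·x + (6)·y + (0)·-2 = 0
Row 2: (-8)·x + (6)·y + (0)·-2 = 0
Row 3: (-8)·x + (8)·y + (-4)·-2 = 0
Solving gives x = -3, y = -4.
Check: C·(-3, -4, -2) = (3, 4, 2) = -1·(-3, -4, -2).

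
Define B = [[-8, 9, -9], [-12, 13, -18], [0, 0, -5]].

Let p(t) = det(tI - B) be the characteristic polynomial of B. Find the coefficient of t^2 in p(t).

0

The coefficient of t^2 of det(tI - B) is −trace(B).
trace(B) = (-8) + (13) + (-5) = 0, so the coefficient is 0.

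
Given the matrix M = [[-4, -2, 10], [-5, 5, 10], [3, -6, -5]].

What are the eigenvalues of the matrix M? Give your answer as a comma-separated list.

-5, 0, 1

Compute the characteristic polynomial p(λ) = det(λI - M).
Cofactor expansion gives p(λ) = λ^3 + 4λ^2 - 5λ.
Rational-root test: λ = 0 gives p(0) = 0.
Factor out λ: p(λ) = λ·(λ^2 + 4λ - 5).
The quadratic factors as (λ + 5)·(λ - 1).
Eigenvalues: -5, 0, 1.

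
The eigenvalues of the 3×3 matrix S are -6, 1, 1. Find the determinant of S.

det(S) is the product of the eigenvalues: (-6) · (1) · (1) = -6.

-6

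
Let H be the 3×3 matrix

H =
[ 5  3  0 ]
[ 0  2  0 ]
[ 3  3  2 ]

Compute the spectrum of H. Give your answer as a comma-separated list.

2, 2, 5

Set up det(rI - H) = 0.
Expanding along the first row, p(r) = r^3 - 9r^2 + 24r - 20.
Try r = 2: p(2) = 0, so 2 is a root.
Dividing by (r - 2) leaves r^2 - 7r + 10.
The quadratic factors as (r - 2)·(r - 5).
Eigenvalues: 2, 2, 5.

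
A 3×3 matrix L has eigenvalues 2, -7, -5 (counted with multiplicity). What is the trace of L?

trace(L) is the sum of the eigenvalues: (2) + (-7) + (-5) = -10.

-10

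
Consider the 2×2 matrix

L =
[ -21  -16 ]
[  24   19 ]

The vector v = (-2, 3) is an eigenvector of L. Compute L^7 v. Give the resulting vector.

First find the eigenvalue: Lv = (-6, 9) = 3·(-2, 3), so λ = 3.
Then L^7 v = λ^7·v = 3^7·(-2, 3) = 2187·(-2, 3) = (-4374, 6561).

(-4374, 6561)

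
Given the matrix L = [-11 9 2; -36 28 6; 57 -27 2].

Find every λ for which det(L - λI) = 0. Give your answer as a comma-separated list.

1, 8, 10

Compute the characteristic polynomial p(t) = det(tI - L).
Expanding the 3×3 determinant: p(t) = t^3 - 19t^2 + 98t - 80.
Since p(1) = 0, t = 1 is a root.
Dividing by (t - 1) leaves t^2 - 18t + 80.
The quadratic factors as (t - 8)·(t - 10).
Eigenvalues: 1, 8, 10.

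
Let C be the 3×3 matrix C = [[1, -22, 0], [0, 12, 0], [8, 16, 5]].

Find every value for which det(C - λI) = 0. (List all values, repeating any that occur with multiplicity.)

1, 5, 12

The characteristic polynomial is p(μ) = det(μI - C).
Expanding along the first row, p(μ) = μ^3 - 18μ^2 + 77μ - 60.
Try μ = 5: p(5) = 0, so 5 is a root.
Factor out (μ - 5): p(μ) = (μ - 5)·(μ^2 - 13μ + 12).
The quadratic factors as (μ - 1)·(μ - 12).
Eigenvalues: 1, 5, 12.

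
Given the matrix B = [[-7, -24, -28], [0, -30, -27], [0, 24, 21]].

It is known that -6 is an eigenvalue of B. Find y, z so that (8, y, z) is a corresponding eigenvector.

9, -8

We need (B + 6I)v = 0.
B + 6I = [[-1, -24, -28], [0, -24, -27], [0, 24, 27]].
Row 1: (-1)·8 + (-24)·y + (-28)·z = 0
Row 2: (0)·8 + (-24)·y + (-27)·z = 0
Row 3: (0)·8 + (24)·y + (27)·z = 0
Solving gives y = 9, z = -8.
Check: B·(8, 9, -8) = (-48, -54, 48) = -6·(8, 9, -8).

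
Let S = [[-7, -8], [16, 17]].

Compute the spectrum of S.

1, 9

det(S - rI) = (-7 - r)(17 - r) - (-8)·(16) = r^2 - 10r + 9.
This factors as (r - 1)·(r - 9) = 0.
Eigenvalues: 1, 9.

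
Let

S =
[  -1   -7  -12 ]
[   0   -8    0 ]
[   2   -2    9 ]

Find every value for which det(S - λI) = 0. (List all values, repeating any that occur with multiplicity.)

Compute the characteristic polynomial p(lambda) = det(lambda·I - S).
Expanding the 3×3 determinant: p(lambda) = lambda^3 - 49·lambda + 120.
Since p(-8) = 0, lambda = -8 is a root.
Factor out (lambda + 8): p(lambda) = (lambda + 8)·(lambda^2 - 8·lambda + 15).
The quadratic factors as (lambda - 3)·(lambda - 5).
Eigenvalues: -8, 3, 5.

-8, 3, 5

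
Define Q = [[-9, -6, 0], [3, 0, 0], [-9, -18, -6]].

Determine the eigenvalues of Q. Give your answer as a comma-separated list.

Compute the characteristic polynomial p(λ) = det(λI - Q).
Expanding along the first row, p(λ) = λ^3 + 15λ^2 + 72λ + 108.
Since p(-6) = 0, λ = -6 is a root.
Factor out (λ + 6): p(λ) = (λ + 6)·(λ^2 + 9λ + 18).
The quadratic factors as (λ + 6)·(λ + 3).
Eigenvalues: -6, -6, -3.

-6, -6, -3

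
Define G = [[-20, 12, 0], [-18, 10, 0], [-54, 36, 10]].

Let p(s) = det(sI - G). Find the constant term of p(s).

-160

p(s) = s^3 - 84s - 160.
The constant term is -160.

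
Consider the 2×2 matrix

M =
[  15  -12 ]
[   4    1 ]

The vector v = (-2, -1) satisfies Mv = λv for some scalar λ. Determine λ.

Compute Mv: M·(-2, -1) = (-18, -9).
Since Mv = λv, compare component 1: -18 = λ·-2, so λ = 9.

9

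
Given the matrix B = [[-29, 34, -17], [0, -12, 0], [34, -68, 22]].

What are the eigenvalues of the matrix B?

-12, -12, 5

Set up det(λI - B) = 0.
Expanding along the first row, p(λ) = λ^3 + 19λ^2 + 24λ - 720.
Try λ = 5: p(5) = 0, so 5 is a root.
Dividing by (λ - 5) leaves λ^2 + 24λ + 144.
The quadratic factor is (λ + 12)^2.
Eigenvalues: -12, -12, 5.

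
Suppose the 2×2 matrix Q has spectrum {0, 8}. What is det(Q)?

0

det(Q) is the product of the eigenvalues: (0) · (8) = 0.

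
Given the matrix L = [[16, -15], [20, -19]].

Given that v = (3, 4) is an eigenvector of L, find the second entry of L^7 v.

-65536

First find the eigenvalue: Lv = (-12, -16) = -4·(3, 4), so λ = -4.
Then L^7 v = λ^7·v = (-4)^7·(3, 4) = -16384·(3, 4) = (-49152, -65536).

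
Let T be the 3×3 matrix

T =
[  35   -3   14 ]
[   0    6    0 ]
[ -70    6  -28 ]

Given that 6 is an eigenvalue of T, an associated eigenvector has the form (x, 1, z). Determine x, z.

We need (T - 6I)v = 0.
T - 6I = [[29, -3, 14], [0, 0, 0], [-70, 6, -34]].
Row 1: (29)·x + (-3)·1 + (14)·z = 0
Row 2: (0)·x + (0)·1 + (0)·z = 0
Row 3: (-70)·x + (6)·1 + (-34)·z = 0
Solving gives x = 3, z = -6.
Check: T·(3, 1, -6) = (18, 6, -36) = 6·(3, 1, -6).

3, -6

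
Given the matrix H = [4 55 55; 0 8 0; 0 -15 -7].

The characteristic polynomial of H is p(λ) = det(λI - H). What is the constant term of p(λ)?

p(λ) = λ^3 - 5λ^2 - 52λ + 224.
The constant term is 224.

224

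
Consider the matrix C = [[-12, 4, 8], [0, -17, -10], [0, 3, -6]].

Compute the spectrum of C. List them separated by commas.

-12, -12, -11

Compute the characteristic polynomial p(λ) = det(λI - C).
Cofactor expansion gives p(λ) = λ^3 + 35λ^2 + 408λ + 1584.
Since p(-11) = 0, λ = -11 is a root.
Dividing by (λ + 11) leaves λ^2 + 24λ + 144.
The quadratic factor is (λ + 12)^2.
Eigenvalues: -12, -12, -11.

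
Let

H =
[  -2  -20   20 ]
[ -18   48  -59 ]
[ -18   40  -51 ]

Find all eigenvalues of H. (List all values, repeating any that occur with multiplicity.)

Set up det(μI - H) = 0.
Cofactor expansion gives p(μ) = μ^3 + 5μ^2 - 82μ - 176.
Rational-root test: μ = 8 gives p(8) = 0.
Factor out (μ - 8): p(μ) = (μ - 8)·(μ^2 + 13μ + 22).
The quadratic factors as (μ + 11)·(μ + 2).
Eigenvalues: -11, -2, 8.

-11, -2, 8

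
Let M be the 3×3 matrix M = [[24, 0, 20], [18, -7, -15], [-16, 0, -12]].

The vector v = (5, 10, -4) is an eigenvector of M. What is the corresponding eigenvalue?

8

Compute Mv: M·(5, 10, -4) = (40, 80, -32).
Since Mv = λv, compare component 1: 40 = λ·5, so λ = 8.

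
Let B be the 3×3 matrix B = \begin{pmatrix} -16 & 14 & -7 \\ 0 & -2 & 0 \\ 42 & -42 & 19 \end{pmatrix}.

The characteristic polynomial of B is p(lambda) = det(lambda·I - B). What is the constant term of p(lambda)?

p(lambda) = lambda^3 - lambda^2 - 16·lambda - 20.
The constant term is -20.

-20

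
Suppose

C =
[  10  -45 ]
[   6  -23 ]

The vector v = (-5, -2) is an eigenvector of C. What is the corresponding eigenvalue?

-8

Compute Cv: C·(-5, -2) = (40, 16).
Since Cv = λv, compare component 1: 40 = λ·-5, so λ = -8.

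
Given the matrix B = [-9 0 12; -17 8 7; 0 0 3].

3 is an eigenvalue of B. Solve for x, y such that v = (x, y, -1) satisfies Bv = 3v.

We need (B - 3I)v = 0.
B - 3I = [[-12, 0, 12], [-17, 5, 7], [0, 0, 0]].
Row 1: (-12)·x + (0)·y + (12)·-1 = 0
Row 2: (-17)·x + (5)·y + (7)·-1 = 0
Row 3: (0)·x + (0)·y + (0)·-1 = 0
Solving gives x = -1, y = -2.
Check: B·(-1, -2, -1) = (-3, -6, -3) = 3·(-1, -2, -1).

-1, -2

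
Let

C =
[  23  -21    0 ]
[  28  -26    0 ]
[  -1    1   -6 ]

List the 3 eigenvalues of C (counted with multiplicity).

-6, -5, 2

The characteristic polynomial is p(s) = det(sI - C).
Expanding the 3×3 determinant: p(s) = s^3 + 9s^2 + 8s - 60.
Try s = 2: p(2) = 0, so 2 is a root.
Dividing by (s - 2) leaves s^2 + 11s + 30.
The quadratic factors as (s + 6)·(s + 5).
Eigenvalues: -6, -5, 2.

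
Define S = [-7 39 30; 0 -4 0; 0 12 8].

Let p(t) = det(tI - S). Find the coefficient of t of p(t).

p(t) = t^3 + 3t^2 - 60t - 224.
The coefficient of t is -60.

-60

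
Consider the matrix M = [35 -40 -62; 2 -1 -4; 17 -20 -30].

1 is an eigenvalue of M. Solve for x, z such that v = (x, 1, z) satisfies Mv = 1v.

3, 1

We need (M - 1I)v = 0.
M - 1I = [[34, -40, -62], [2, -2, -4], [17, -20, -31]].
Row 1: (34)·x + (-40)·1 + (-62)·z = 0
Row 2: (2)·x + (-2)·1 + (-4)·z = 0
Row 3: (17)·x + (-20)·1 + (-31)·z = 0
Solving gives x = 3, z = 1.
Check: M·(3, 1, 1) = (3, 1, 1) = 1·(3, 1, 1).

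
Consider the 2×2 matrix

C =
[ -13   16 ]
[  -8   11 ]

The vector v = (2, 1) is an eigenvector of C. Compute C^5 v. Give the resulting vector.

(-6250, -3125)

First find the eigenvalue: Cv = (-10, -5) = -5·(2, 1), so λ = -5.
Then C^5 v = λ^5·v = (-5)^5·(2, 1) = -3125·(2, 1) = (-6250, -3125).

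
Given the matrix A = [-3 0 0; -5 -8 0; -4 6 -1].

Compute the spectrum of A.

-8, -3, -1

A is lower triangular, so its eigenvalues are the diagonal entries.
Diagonal: -3, -8, -1.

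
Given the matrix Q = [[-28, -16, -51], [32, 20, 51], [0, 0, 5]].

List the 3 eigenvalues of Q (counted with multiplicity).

Compute the characteristic polynomial p(lambda) = det(lambda·I - Q).
Expanding along the first row, p(lambda) = lambda^3 + 3·lambda^2 - 88·lambda + 240.
Rational-root test: lambda = 4 gives p(4) = 0.
Factor out (lambda - 4): p(lambda) = (lambda - 4)·(lambda^2 + 7·lambda - 60).
The quadratic factors as (lambda + 12)·(lambda - 5).
Eigenvalues: -12, 4, 5.

-12, 4, 5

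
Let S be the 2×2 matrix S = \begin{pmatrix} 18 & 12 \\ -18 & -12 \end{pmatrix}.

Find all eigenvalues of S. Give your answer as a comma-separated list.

0, 6

det(S - rI) = (18 - r)(-12 - r) - (12)·(-18) = r^2 - 6r.
This factors as r·(r - 6) = 0.
Eigenvalues: 0, 6.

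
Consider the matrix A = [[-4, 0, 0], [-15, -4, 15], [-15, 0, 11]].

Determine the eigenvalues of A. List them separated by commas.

Compute the characteristic polynomial p(μ) = det(μI - A).
Cofactor expansion gives p(μ) = μ^3 - 3μ^2 - 72μ - 176.
Try μ = 11: p(11) = 0, so 11 is a root.
Dividing by (μ - 11) leaves μ^2 + 8μ + 16.
The quadratic factor is (μ + 4)^2.
Eigenvalues: -4, -4, 11.

-4, -4, 11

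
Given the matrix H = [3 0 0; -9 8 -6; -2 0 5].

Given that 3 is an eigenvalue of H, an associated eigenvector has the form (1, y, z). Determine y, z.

We need (H - 3I)v = 0.
H - 3I = [[0, 0, 0], [-9, 5, -6], [-2, 0, 2]].
Row 1: (0)·1 + (0)·y + (0)·z = 0
Row 2: (-9)·1 + (5)·y + (-6)·z = 0
Row 3: (-2)·1 + (0)·y + (2)·z = 0
Solving gives y = 3, z = 1.
Check: H·(1, 3, 1) = (3, 9, 3) = 3·(1, 3, 1).

3, 1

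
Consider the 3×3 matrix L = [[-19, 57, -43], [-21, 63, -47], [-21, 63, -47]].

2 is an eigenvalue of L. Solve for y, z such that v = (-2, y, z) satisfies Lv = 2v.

-3, -3

We need (L - 2I)v = 0.
L - 2I = [[-21, 57, -43], [-21, 61, -47], [-21, 63, -49]].
Row 1: (-21)·-2 + (57)·y + (-43)·z = 0
Row 2: (-21)·-2 + (61)·y + (-47)·z = 0
Row 3: (-21)·-2 + (63)·y + (-49)·z = 0
Solving gives y = -3, z = -3.
Check: L·(-2, -3, -3) = (-4, -6, -6) = 2·(-2, -3, -3).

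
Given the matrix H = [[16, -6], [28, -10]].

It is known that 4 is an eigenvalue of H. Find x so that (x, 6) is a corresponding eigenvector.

3

We need (H - 4I)v = 0.
H - 4I = [[12, -6], [28, -14]].
Row 1: (12)·x + (-6)·6 = 0
Row 2: (28)·x + (-14)·6 = 0
Solving gives x = 3.
Check: H·(3, 6) = (12, 24) = 4·(3, 6).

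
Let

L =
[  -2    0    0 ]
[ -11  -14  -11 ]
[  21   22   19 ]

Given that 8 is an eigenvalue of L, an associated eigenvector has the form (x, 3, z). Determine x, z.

We need (L - 8I)v = 0.
L - 8I = [[-10, 0, 0], [-11, -22, -11], [21, 22, 11]].
Row 1: (-10)·x + (0)·3 + (0)·z = 0
Row 2: (-11)·x + (-22)·3 + (-11)·z = 0
Row 3: (21)·x + (22)·3 + (11)·z = 0
Solving gives x = 0, z = -6.
Check: L·(0, 3, -6) = (0, 24, -48) = 8·(0, 3, -6).

0, -6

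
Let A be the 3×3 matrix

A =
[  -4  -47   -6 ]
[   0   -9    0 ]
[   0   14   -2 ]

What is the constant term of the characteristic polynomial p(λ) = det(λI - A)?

72

p(0) = det(0·I − A) = det(−A) = (−1)^3·det(A).
det(A) = -72, so p(0) = 72.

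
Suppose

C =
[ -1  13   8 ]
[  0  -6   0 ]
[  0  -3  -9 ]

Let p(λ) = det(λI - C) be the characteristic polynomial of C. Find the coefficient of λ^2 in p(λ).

The coefficient of λ^2 of det(λI - C) is −trace(C).
trace(C) = (-1) + (-6) + (-9) = -16, so the coefficient is 16.

16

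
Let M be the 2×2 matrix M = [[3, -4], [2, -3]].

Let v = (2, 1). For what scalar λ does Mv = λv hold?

1

Compute Mv: M·(2, 1) = (2, 1).
Since Mv = λv, compare component 1: 2 = λ·2, so λ = 1.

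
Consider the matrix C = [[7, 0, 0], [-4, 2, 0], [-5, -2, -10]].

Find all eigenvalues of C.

C is lower triangular, so its eigenvalues are the diagonal entries.
Diagonal: 7, 2, -10.

-10, 2, 7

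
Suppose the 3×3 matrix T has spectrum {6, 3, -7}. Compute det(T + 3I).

If T has eigenvalues 6, 3, -7, then T + 3I has eigenvalues 9, 6, -4.
det(T + 3I) = (9) · (6) · (-4) = -216.

-216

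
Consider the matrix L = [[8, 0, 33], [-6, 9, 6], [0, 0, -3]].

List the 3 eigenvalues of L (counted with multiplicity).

-3, 8, 9

Set up det(lambda·I - L) = 0.
Cofactor expansion gives p(lambda) = lambda^3 - 14·lambda^2 + 21·lambda + 216.
Try lambda = 9: p(9) = 0, so 9 is a root.
Dividing by (lambda - 9) leaves lambda^2 - 5·lambda - 24.
The quadratic factors as (lambda + 3)·(lambda - 8).
Eigenvalues: -3, 8, 9.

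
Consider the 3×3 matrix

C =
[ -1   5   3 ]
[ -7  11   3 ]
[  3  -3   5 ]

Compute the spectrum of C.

4, 5, 6

The characteristic polynomial is p(s) = det(sI - C).
Expanding the 3×3 determinant: p(s) = s^3 - 15s^2 + 74s - 120.
Since p(4) = 0, s = 4 is a root.
Dividing by (s - 4) leaves s^2 - 11s + 30.
The quadratic factors as (s - 5)·(s - 6).
Eigenvalues: 4, 5, 6.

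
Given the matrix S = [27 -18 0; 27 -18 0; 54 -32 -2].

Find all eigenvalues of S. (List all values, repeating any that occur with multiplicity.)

Set up det(lambda·I - S) = 0.
Cofactor expansion gives p(lambda) = lambda^3 - 7·lambda^2 - 18·lambda.
Since p(0) = 0, lambda = 0 is a root.
Dividing by lambda leaves lambda^2 - 7·lambda - 18.
The quadratic factors as (lambda + 2)·(lambda - 9).
Eigenvalues: -2, 0, 9.

-2, 0, 9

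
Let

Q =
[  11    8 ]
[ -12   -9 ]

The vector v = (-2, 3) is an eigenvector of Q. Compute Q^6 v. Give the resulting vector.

(-2, 3)

First find the eigenvalue: Qv = (2, -3) = -1·(-2, 3), so λ = -1.
Then Q^6 v = λ^6·v = (-1)^6·(-2, 3) = 1·(-2, 3) = (-2, 3).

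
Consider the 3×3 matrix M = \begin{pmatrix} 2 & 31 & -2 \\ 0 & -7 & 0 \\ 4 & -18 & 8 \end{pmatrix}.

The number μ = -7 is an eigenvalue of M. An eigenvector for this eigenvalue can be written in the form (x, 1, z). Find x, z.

We need (M + 7I)v = 0.
M + 7I = [[9, 31, -2], [0, 0, 0], [4, -18, 15]].
Row 1: (9)·x + (31)·1 + (-2)·z = 0
Row 2: (0)·x + (0)·1 + (0)·z = 0
Row 3: (4)·x + (-18)·1 + (15)·z = 0
Solving gives x = -3, z = 2.
Check: M·(-3, 1, 2) = (21, -7, -14) = -7·(-3, 1, 2).

-3, 2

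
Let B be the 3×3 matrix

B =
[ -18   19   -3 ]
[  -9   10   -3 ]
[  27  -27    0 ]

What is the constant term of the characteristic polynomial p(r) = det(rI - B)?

p(0) = det(0·I − B) = det(−B) = (−1)^3·det(B).
det(B) = 0, so p(0) = 0.

0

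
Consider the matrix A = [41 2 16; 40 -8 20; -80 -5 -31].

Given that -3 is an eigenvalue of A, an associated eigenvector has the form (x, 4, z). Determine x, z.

We need (A + 3I)v = 0.
A + 3I = [[44, 2, 16], [40, -5, 20], [-80, -5, -28]].
Row 1: (44)·x + (2)·4 + (16)·z = 0
Row 2: (40)·x + (-5)·4 + (20)·z = 0
Row 3: (-80)·x + (-5)·4 + (-28)·z = 0
Solving gives x = -2, z = 5.
Check: A·(-2, 4, 5) = (6, -12, -15) = -3·(-2, 4, 5).

-2, 5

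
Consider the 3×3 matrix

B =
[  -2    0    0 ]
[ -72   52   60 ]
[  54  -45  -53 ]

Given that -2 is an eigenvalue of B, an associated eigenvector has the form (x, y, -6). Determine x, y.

We need (B + 2I)v = 0.
B + 2I = [[0, 0, 0], [-72, 54, 60], [54, -45, -51]].
Row 1: (0)·x + (0)·y + (0)·-6 = 0
Row 2: (-72)·x + (54)·y + (60)·-6 = 0
Row 3: (54)·x + (-45)·y + (-51)·-6 = 0
Solving gives x = 1, y = 8.
Check: B·(1, 8, -6) = (-2, -16, 12) = -2·(1, 8, -6).

1, 8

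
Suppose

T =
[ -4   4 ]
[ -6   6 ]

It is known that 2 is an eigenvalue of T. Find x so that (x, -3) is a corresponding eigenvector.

-2

We need (T - 2I)v = 0.
T - 2I = [[-6, 4], [-6, 4]].
Row 1: (-6)·x + (4)·-3 = 0
Row 2: (-6)·x + (4)·-3 = 0
Solving gives x = -2.
Check: T·(-2, -3) = (-4, -6) = 2·(-2, -3).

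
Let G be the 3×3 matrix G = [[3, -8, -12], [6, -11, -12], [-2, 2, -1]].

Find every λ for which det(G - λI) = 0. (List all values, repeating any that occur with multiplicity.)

Set up det(λI - G) = 0.
Expanding along the first row, p(λ) = λ^3 + 9λ^2 + 23λ + 15.
Try λ = -3: p(-3) = 0, so -3 is a root.
Factor out (λ + 3): p(λ) = (λ + 3)·(λ^2 + 6λ + 5).
The quadratic factors as (λ + 5)·(λ + 1).
Eigenvalues: -5, -3, -1.

-5, -3, -1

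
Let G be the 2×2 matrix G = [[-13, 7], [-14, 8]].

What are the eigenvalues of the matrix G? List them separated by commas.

det(G - lambda·I) = (-13 - lambda)(8 - lambda) - (7)·(-14) = lambda^2 + 5·lambda - 6.
This factors as (lambda + 6)·(lambda - 1) = 0.
Eigenvalues: -6, 1.

-6, 1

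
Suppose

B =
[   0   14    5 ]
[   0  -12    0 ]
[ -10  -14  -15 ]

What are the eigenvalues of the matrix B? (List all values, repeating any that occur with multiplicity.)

-12, -10, -5

The characteristic polynomial is p(r) = det(rI - B).
Cofactor expansion gives p(r) = r^3 + 27r^2 + 230r + 600.
Try r = -5: p(-5) = 0, so -5 is a root.
Factor out (r + 5): p(r) = (r + 5)·(r^2 + 22r + 120).
The quadratic factors as (r + 12)·(r + 10).
Eigenvalues: -12, -10, -5.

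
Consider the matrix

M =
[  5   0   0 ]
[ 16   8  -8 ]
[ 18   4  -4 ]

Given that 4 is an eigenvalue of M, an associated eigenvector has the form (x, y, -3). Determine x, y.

We need (M - 4I)v = 0.
M - 4I = [[1, 0, 0], [16, 4, -8], [18, 4, -8]].
Row 1: (1)·x + (0)·y + (0)·-3 = 0
Row 2: (16)·x + (4)·y + (-8)·-3 = 0
Row 3: (18)·x + (4)·y + (-8)·-3 = 0
Solving gives x = 0, y = -6.
Check: M·(0, -6, -3) = (0, -24, -12) = 4·(0, -6, -3).

0, -6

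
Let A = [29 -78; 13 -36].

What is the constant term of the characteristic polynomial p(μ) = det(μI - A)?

p(0) = det(0·I − A) = det(−A) = (−1)^2·det(A).
det(A) = -30, so p(0) = -30.

-30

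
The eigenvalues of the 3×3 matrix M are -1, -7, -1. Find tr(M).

trace(M) is the sum of the eigenvalues: (-1) + (-7) + (-1) = -9.

-9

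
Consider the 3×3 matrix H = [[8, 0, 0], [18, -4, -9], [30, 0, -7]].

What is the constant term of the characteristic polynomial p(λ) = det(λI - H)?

-224

p(0) = det(0·I − H) = det(−H) = (−1)^3·det(H).
det(H) = 224, so p(0) = -224.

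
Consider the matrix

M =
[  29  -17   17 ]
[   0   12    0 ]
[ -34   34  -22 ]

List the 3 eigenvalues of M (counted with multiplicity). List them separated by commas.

-5, 12, 12

Compute the characteristic polynomial p(λ) = det(λI - M).
Cofactor expansion gives p(λ) = λ^3 - 19λ^2 + 24λ + 720.
Since p(-5) = 0, λ = -5 is a root.
Factor out (λ + 5): p(λ) = (λ + 5)·(λ^2 - 24λ + 144).
The quadratic factor is (λ - 12)^2.
Eigenvalues: -5, 12, 12.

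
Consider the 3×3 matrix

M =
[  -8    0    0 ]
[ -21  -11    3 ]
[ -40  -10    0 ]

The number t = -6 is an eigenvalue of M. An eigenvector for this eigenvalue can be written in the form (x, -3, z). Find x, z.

0, -5

We need (M + 6I)v = 0.
M + 6I = [[-2, 0, 0], [-21, -5, 3], [-40, -10, 6]].
Row 1: (-2)·x + (0)·-3 + (0)·z = 0
Row 2: (-21)·x + (-5)·-3 + (3)·z = 0
Row 3: (-40)·x + (-10)·-3 + (6)·z = 0
Solving gives x = 0, z = -5.
Check: M·(0, -3, -5) = (0, 18, 30) = -6·(0, -3, -5).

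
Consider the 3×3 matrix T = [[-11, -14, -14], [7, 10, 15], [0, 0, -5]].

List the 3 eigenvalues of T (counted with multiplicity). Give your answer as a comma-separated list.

-5, -4, 3

The characteristic polynomial is p(μ) = det(μI - T).
Cofactor expansion gives p(μ) = μ^3 + 6μ^2 - 7μ - 60.
Since p(3) = 0, μ = 3 is a root.
Dividing by (μ - 3) leaves μ^2 + 9μ + 20.
The quadratic factors as (μ + 5)·(μ + 4).
Eigenvalues: -5, -4, 3.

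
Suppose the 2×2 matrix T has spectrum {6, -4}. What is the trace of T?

2

trace(T) is the sum of the eigenvalues: (6) + (-4) = 2.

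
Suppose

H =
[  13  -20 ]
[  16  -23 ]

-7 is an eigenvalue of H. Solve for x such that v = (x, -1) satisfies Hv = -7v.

-1

We need (H + 7I)v = 0.
H + 7I = [[20, -20], [16, -16]].
Row 1: (20)·x + (-20)·-1 = 0
Row 2: (16)·x + (-16)·-1 = 0
Solving gives x = -1.
Check: H·(-1, -1) = (7, 7) = -7·(-1, -1).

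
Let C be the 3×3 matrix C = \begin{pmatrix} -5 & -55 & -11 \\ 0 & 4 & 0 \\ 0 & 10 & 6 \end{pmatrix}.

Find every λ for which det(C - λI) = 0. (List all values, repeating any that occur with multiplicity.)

The characteristic polynomial is p(λ) = det(λI - C).
Expanding the 3×3 determinant: p(λ) = λ^3 - 5λ^2 - 26λ + 120.
Since p(-5) = 0, λ = -5 is a root.
Dividing by (λ + 5) leaves λ^2 - 10λ + 24.
The quadratic factors as (λ - 4)·(λ - 6).
Eigenvalues: -5, 4, 6.

-5, 4, 6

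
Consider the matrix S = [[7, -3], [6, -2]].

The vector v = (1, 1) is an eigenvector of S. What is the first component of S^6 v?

First find the eigenvalue: Sv = (4, 4) = 4·(1, 1), so λ = 4.
Then S^6 v = λ^6·v = 4^6·(1, 1) = 4096·(1, 1) = (4096, 4096).

4096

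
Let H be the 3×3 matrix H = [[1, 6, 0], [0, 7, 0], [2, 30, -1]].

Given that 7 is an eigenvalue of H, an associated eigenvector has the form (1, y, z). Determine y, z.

We need (H - 7I)v = 0.
H - 7I = [[-6, 6, 0], [0, 0, 0], [2, 30, -8]].
Row 1: (-6)·1 + (6)·y + (0)·z = 0
Row 2: (0)·1 + (0)·y + (0)·z = 0
Row 3: (2)·1 + (30)·y + (-8)·z = 0
Solving gives y = 1, z = 4.
Check: H·(1, 1, 4) = (7, 7, 28) = 7·(1, 1, 4).

1, 4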